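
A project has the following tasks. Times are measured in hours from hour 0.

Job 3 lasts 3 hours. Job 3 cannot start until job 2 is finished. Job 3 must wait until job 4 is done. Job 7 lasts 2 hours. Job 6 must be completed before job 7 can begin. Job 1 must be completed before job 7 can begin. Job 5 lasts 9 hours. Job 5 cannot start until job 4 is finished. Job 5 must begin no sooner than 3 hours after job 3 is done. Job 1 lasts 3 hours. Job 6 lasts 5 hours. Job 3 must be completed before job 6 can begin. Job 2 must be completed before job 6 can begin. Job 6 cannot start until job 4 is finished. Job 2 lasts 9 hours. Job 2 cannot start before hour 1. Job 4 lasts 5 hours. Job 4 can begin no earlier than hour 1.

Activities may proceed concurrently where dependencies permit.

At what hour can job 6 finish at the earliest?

18

After its own release at hour 1, job 4 can start at hour 1 and finishes at hour 6.
After its own release at hour 1, job 2 can start at hour 1 and finishes at hour 10.
Job 3 needs all of job 2 (finishes hour 10); job 4 (finishes hour 6). That puts its earliest start at hour 10; it finishes at 10 + 3 = hour 13.
Job 6 needs all of job 3 (finishes hour 13); job 2 (finishes hour 10); job 4 (finishes hour 6). That puts its earliest start at hour 13; it finishes at 13 + 5 = hour 18.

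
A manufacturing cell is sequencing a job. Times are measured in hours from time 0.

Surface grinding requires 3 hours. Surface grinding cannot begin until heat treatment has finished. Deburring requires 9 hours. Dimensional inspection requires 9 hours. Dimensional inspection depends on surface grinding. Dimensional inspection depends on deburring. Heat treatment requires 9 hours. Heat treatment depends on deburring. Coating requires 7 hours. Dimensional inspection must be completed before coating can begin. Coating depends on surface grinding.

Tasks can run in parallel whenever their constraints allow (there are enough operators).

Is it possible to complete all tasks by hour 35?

Deburring has no prerequisites, so it starts at hour 0 and finishes at hour 9.
After deburring (finishes hour 9), heat treatment can start at hour 9 and finishes at hour 18.
Surface grinding cannot begin until heat treatment (finishes hour 18). It runs from hour 18 to 18 + 3 = hour 21.
Dimensional inspection needs all of surface grinding (finishes hour 21); deburring (finishes hour 9). That puts its earliest start at hour 21; it finishes at 21 + 9 = hour 30.
For coating: dimensional inspection (finishes hour 30); surface grinding (finishes hour 21). Taking the maximum gives a start of hour 30, and it finishes at 30 + 7 = hour 37.
The earliest everything can be done is hour 37, which is after the deadline of 35, so it is not possible.

No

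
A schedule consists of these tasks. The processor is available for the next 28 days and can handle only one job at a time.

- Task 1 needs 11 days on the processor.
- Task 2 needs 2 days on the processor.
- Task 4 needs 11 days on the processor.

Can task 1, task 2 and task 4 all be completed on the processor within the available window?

Yes

Running back to back, the jobs need 11 + 2 + 11 = 24 days on the processor.
Since 24 ≤ 28, they fit within the window.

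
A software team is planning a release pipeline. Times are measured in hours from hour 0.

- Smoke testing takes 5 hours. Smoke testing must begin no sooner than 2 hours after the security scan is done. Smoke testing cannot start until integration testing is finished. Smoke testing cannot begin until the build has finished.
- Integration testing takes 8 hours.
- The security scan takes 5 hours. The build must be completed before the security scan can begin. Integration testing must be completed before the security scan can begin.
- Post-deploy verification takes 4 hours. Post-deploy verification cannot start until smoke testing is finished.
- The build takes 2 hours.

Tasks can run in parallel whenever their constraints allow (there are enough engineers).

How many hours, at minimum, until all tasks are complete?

Integration testing can start immediately at hour 0; it finishes at hour 8.
The build can start immediately at hour 0; it finishes at hour 2.
For the security scan: the build (finishes hour 2); integration testing (finishes hour 8). Taking the maximum gives a start of hour 8, and it finishes at 8 + 5 = hour 13.
For smoke testing: the security scan (finishes hour 13, plus 2-hour gap → hour 15); integration testing (finishes hour 8); the build (finishes hour 2). Taking the maximum gives a start of hour 15, and it finishes at 15 + 5 = hour 20.
Post-deploy verification waits on smoke testing (finishes hour 20), so it starts at hour 20 and finishes at 20 + 4 = hour 24.
All tasks are finished once the last one completes. Finish times: The build at 2, Integration testing at 8, The security scan at 13, Smoke testing at 20, Post-deploy verification at 24. The latest is hour 24.

24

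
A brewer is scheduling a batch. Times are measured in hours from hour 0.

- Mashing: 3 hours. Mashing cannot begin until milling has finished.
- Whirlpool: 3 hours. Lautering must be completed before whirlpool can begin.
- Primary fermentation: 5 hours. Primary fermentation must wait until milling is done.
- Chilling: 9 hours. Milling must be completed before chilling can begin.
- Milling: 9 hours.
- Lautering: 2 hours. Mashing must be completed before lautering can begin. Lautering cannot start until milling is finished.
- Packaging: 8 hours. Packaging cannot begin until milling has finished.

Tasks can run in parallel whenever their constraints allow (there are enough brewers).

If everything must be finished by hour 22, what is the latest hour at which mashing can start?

14

Nothing follows whirlpool; the deadline of hour 22 is its only limit. It must start by 22 − 3 = hour 19.
Lautering must finish before whirlpool (must start by hour 19). With a 2-hour duration, lautering must start by 19 − 2 = hour 17.
Mashing must finish before lautering (must start by hour 17). With a 3-hour duration, mashing must start by 17 − 3 = hour 14.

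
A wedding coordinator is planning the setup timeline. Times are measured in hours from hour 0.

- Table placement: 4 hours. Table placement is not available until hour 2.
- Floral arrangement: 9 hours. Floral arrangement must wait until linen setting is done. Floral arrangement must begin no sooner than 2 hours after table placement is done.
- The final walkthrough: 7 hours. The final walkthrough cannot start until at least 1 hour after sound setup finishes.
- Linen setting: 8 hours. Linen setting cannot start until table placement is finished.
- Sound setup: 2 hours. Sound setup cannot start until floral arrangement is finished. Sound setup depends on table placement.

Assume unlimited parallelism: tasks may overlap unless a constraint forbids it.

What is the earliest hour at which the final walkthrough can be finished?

Table placement cannot begin until its own release at hour 2. It runs from hour 2 to 2 + 4 = hour 6.
Linen setting waits on table placement (finishes hour 6), so it starts at hour 6 and finishes at 6 + 8 = hour 14.
Floral arrangement has to wait for linen setting (finishes hour 14); table placement (finishes hour 6, plus 2-hour gap → hour 8). The latest of these is hour 14, so floral arrangement runs hour 14 to 14 + 9 = hour 23.
Sound setup needs all of floral arrangement (finishes hour 23); table placement (finishes hour 6). That puts its earliest start at hour 23; it finishes at 23 + 2 = hour 25.
After sound setup (finishes hour 25, plus 1-hour gap → hour 26), the final walkthrough can start at hour 26 and finishes at hour 33.

33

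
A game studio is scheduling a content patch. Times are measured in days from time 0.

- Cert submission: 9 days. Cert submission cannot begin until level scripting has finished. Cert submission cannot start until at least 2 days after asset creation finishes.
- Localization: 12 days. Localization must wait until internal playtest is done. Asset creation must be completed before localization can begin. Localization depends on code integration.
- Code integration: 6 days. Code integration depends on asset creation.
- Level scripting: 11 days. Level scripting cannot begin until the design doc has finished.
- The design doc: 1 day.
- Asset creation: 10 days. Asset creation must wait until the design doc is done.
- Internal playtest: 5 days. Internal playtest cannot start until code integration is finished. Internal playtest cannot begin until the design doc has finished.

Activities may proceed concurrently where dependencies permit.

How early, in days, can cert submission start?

The design doc can start immediately at day 0; it finishes at day 1.
Level scripting waits on the design doc (finishes day 1), so it starts at day 1 and finishes at 1 + 11 = day 12.
Asset creation waits on the design doc (finishes day 1), so it starts at day 1 and finishes at 1 + 10 = day 11.
Cert submission waits on level scripting (finishes day 12); asset creation (finishes day 11, plus 2-day gap → day 13). The latest of these is day 13, which is the earliest cert submission can start.

13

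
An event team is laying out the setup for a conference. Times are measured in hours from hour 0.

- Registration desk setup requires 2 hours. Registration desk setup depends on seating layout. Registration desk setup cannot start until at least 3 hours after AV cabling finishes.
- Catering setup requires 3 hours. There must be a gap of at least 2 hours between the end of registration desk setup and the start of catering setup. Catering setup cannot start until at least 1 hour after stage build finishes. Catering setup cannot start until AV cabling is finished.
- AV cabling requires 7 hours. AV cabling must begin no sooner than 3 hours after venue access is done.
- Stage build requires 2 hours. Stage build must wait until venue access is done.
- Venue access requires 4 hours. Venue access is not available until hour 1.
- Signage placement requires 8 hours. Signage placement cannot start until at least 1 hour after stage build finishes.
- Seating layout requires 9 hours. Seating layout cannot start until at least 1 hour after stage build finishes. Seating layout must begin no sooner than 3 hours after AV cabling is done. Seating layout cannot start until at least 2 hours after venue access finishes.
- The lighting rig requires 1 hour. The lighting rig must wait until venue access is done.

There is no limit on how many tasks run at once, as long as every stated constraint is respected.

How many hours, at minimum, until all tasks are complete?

Venue access waits on its own release at hour 1, so it starts at hour 1 and finishes at 1 + 4 = hour 5.
After venue access (finishes hour 5, plus 3-hour gap → hour 8), AV cabling can start at hour 8 and finishes at hour 15.
The lighting rig cannot begin until venue access (finishes hour 5). It runs from hour 5 to 5 + 1 = hour 6.
After venue access (finishes hour 5), stage build can start at hour 5 and finishes at hour 7.
After stage build (finishes hour 7, plus 1-hour gap → hour 8), signage placement can start at hour 8 and finishes at hour 16.
For seating layout: stage build (finishes hour 7, plus 1-hour gap → hour 8); AV cabling (finishes hour 15, plus 3-hour gap → hour 18); venue access (finishes hour 5, plus 2-hour gap → hour 7). Taking the maximum gives a start of hour 18, and it finishes at 18 + 9 = hour 27.
Registration desk setup cannot start until seating layout (finishes hour 27); AV cabling (finishes hour 15, plus 3-hour gap → hour 18). The controlling bound is hour 27, so registration desk setup finishes at 27 + 2 = hour 29.
For catering setup: registration desk setup (finishes hour 29, plus 2-hour gap → hour 31); stage build (finishes hour 7, plus 1-hour gap → hour 8); AV cabling (finishes hour 15). Taking the maximum gives a start of hour 31, and it finishes at 31 + 3 = hour 34.
All tasks are finished once the last one completes. Finish times: Venue access at 5, Stage build at 7, The lighting rig at 6, AV cabling at 15, Seating layout at 27, Registration desk setup at 29, Signage placement at 16, Catering setup at 34. The latest is hour 34.

34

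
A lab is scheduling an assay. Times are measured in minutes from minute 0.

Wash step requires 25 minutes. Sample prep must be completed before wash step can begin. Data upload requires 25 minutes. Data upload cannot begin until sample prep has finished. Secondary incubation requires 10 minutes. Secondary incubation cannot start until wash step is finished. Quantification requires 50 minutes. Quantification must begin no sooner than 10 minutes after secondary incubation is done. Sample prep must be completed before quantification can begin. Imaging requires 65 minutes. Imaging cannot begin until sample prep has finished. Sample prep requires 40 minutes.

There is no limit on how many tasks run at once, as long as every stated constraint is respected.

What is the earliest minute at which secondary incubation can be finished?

75

Sample prep can start immediately at minute 0; it finishes at minute 40.
After sample prep (finishes minute 40), wash step can start at minute 40 and finishes at minute 65.
Secondary incubation cannot begin until wash step (finishes minute 65). It runs from minute 65 to 65 + 10 = minute 75.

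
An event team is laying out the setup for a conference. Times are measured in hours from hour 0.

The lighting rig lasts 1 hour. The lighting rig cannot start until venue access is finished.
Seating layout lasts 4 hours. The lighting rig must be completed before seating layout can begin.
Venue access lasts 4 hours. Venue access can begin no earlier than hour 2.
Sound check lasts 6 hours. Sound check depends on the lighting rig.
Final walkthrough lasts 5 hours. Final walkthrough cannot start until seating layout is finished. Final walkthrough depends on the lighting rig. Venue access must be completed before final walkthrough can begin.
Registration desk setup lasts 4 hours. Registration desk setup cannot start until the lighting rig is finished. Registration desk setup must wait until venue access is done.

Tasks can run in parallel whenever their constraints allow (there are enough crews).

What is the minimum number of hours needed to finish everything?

Venue access waits on its own release at hour 2, so it starts at hour 2 and finishes at 2 + 4 = hour 6.
After venue access (finishes hour 6), the lighting rig can start at hour 6 and finishes at hour 7.
Sound check cannot begin until the lighting rig (finishes hour 7). It runs from hour 7 to 7 + 6 = hour 13.
Registration desk setup has to wait for the lighting rig (finishes hour 7); venue access (finishes hour 6). The latest of these is hour 7, so registration desk setup runs hour 7 to 7 + 4 = hour 11.
Seating layout cannot begin until the lighting rig (finishes hour 7). It runs from hour 7 to 7 + 4 = hour 11.
Final walkthrough needs all of seating layout (finishes hour 11); the lighting rig (finishes hour 7); venue access (finishes hour 6). That puts its earliest start at hour 11; it finishes at 11 + 5 = hour 16.
All tasks are finished once the last one completes. Finish times: Venue access at 6, The lighting rig at 7, Seating layout at 11, Registration desk setup at 11, Sound check at 13, Final walkthrough at 16. The latest is hour 16.

16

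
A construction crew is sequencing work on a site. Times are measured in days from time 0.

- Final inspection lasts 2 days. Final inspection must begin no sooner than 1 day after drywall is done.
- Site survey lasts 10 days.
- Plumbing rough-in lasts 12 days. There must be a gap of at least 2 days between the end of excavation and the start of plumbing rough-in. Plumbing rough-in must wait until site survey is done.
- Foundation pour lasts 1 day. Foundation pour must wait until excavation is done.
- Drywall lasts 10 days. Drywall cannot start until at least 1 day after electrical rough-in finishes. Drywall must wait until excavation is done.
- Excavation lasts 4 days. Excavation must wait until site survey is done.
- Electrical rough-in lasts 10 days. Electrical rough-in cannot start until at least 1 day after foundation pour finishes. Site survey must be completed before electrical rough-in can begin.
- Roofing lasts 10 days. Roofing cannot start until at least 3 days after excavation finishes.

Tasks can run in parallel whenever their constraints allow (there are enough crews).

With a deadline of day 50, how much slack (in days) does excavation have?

10

Site survey can start immediately at day 0; it finishes at day 10.
Excavation cannot begin until site survey (finishes day 10). It runs from day 10 to 10 + 4 = day 14.

Working backward from the deadline:
Final inspection must finish by day 50; it takes 2 days, so it must start by 50 − 2 = day 48.
Drywall has to be done before final inspection (must start by day 48, minus 1-day gap → day 47). That means finishing by day 47, i.e. starting by 47 − 10 = day 37.
Since drywall (must start by day 37, minus 1-day gap → day 36) depends on it, electrical rough-in must finish by day 36. Backing off its 10-day duration gives a latest start of day 26.
Foundation pour must finish before electrical rough-in (must start by day 26, minus 1-day gap → day 25). With a 1-day duration, foundation pour must start by 25 − 1 = day 24.
Roofing has no dependents, so it just needs to finish by day 50. Starting by 50 − 10 = day 40 achieves that.
Nothing follows plumbing rough-in; the deadline of day 50 is its only limit. It must start by 50 − 12 = day 38.
For excavation: foundation pour (must start by day 24); roofing (must start by day 40, minus 3-day gap → day 37); plumbing rough-in (must start by day 38, minus 2-day gap → day 36); drywall (must start by day 37). The most restrictive is day 24; with a 4-day duration, excavation must start by day 20.
So excavation can start as early as day 10 and as late as day 20, giving 20 − 10 = 10 days of slack.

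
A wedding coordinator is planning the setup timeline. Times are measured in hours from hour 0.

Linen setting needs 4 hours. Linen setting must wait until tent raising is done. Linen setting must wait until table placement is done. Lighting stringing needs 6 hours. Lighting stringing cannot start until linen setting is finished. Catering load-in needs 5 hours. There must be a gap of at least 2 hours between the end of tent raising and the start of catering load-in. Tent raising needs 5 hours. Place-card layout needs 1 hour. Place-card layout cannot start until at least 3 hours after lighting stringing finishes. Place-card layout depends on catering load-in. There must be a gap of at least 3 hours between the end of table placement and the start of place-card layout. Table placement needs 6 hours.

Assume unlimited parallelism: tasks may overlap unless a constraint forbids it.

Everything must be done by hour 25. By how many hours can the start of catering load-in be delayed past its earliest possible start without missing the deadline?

Nothing blocks tent raising, so it runs from hour 0 to hour 5.
After tent raising (finishes hour 5, plus 2-hour gap → hour 7), catering load-in can start at hour 7 and finishes at hour 12.

Working backward from the deadline:
Nothing follows place-card layout; the deadline of hour 25 is its only limit. It must start by 25 − 1 = hour 24.
Since place-card layout (must start by hour 24) depends on it, catering load-in must finish by hour 24. Backing off its 5-hour duration gives a latest start of hour 19.
So catering load-in can start as early as hour 7 and as late as hour 19, giving 19 − 7 = 12 hours of slack.

12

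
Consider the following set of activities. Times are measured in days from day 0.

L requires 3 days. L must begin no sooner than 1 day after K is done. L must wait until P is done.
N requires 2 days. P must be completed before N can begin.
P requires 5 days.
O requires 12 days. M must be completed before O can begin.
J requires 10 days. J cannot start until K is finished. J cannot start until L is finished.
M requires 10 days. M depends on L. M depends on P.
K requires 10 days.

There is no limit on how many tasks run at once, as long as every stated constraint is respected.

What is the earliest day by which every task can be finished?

P has no prerequisites, so it starts at day 0 and finishes at day 5.
After P (finishes day 5), N can start at day 5 and finishes at day 7.
K can start immediately at day 0; it finishes at day 10.
L needs all of K (finishes day 10, plus 1-day gap → day 11); P (finishes day 5). That puts its earliest start at day 11; it finishes at 11 + 3 = day 14.
M has to wait for L (finishes day 14); P (finishes day 5). The latest of these is day 14, so M runs day 14 to 14 + 10 = day 24.
O waits on M (finishes day 24), so it starts at day 24 and finishes at 24 + 12 = day 36.
J has to wait for K (finishes day 10); L (finishes day 14). The latest of these is day 14, so J runs day 14 to 14 + 10 = day 24.
All tasks are finished once the last one completes. Finish times: J at 24, K at 10, L at 14, M at 24, N at 7, O at 36, P at 5. The latest is day 36.

36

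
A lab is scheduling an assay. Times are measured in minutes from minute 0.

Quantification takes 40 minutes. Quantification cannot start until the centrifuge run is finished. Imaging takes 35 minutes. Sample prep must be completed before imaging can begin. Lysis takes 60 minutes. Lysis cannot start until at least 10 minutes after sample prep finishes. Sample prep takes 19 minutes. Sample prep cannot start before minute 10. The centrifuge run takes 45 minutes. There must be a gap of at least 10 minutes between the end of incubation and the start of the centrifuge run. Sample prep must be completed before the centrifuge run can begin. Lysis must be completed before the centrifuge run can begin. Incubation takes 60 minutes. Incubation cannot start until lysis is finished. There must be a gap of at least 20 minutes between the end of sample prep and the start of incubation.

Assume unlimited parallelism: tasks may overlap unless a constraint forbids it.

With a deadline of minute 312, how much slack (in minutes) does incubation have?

58

Sample prep cannot begin until its own release at minute 10. It runs from minute 10 to 10 + 19 = minute 29.
Lysis cannot begin until sample prep (finishes minute 29, plus 10-minute gap → minute 39). It runs from minute 39 to 39 + 60 = minute 99.
Incubation needs all of lysis (finishes minute 99); sample prep (finishes minute 29, plus 20-minute gap → minute 49). That puts its earliest start at minute 99; it finishes at 99 + 60 = minute 159.

Working backward from the deadline:
To finish by minute 312, quantification (duration 40) must start no later than minute 272.
The centrifuge run must finish before quantification (must start by minute 272). With a 45-minute duration, the centrifuge run must start by 272 − 45 = minute 227.
Since the centrifuge run (must start by minute 227, minus 10-minute gap → minute 217) depends on it, incubation must finish by minute 217. Backing off its 60-minute duration gives a latest start of minute 157.
So incubation can start as early as minute 99 and as late as minute 157, giving 157 − 99 = 58 minutes of slack.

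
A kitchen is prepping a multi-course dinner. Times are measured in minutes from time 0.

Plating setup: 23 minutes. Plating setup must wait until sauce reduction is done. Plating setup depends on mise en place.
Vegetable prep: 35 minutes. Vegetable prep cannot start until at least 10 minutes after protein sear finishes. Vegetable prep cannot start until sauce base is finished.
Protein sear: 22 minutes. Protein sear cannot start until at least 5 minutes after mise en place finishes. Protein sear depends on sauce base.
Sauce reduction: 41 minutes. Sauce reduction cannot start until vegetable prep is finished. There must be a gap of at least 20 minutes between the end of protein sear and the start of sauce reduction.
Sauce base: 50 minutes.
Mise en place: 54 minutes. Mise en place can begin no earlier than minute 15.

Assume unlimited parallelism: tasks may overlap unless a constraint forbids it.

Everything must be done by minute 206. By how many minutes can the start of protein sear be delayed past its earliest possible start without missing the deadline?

Nothing blocks sauce base, so it runs from minute 0 to minute 50.
Mise en place waits on its own release at minute 15, so it starts at minute 15 and finishes at 15 + 54 = minute 69.
For protein sear: mise en place (finishes minute 69, plus 5-minute gap → minute 74); sauce base (finishes minute 50). Taking the maximum gives a start of minute 74, and it finishes at 74 + 22 = minute 96.

Working backward from the deadline:
Nothing follows plating setup; the deadline of minute 206 is its only limit. It must start by 206 − 23 = minute 183.
Sauce reduction has to be done before plating setup (must start by minute 183). That means finishing by minute 183, i.e. starting by 183 − 41 = minute 142.
Since sauce reduction (must start by minute 142) depends on it, vegetable prep must finish by minute 142. Backing off its 35-minute duration gives a latest start of minute 107.
Protein sear must finish in time for vegetable prep (must start by minute 107, minus 10-minute gap → minute 97); sauce reduction (must start by minute 142, minus 20-minute gap → minute 122). The tightest is minute 97, so protein sear must start by 97 − 22 = minute 75.
So protein sear can start as early as minute 74 and as late as minute 75, giving 75 − 74 = 1 minute of slack.

1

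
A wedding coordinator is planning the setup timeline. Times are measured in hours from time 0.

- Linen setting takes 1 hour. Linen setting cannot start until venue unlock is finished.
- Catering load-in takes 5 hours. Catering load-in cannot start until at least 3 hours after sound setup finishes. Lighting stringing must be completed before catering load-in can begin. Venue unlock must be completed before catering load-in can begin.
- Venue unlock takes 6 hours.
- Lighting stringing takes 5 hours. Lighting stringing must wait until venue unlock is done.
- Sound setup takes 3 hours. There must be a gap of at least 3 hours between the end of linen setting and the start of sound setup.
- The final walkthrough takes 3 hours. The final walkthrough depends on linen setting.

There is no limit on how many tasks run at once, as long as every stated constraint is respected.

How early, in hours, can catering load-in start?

16

Venue unlock has no prerequisites, so it starts at hour 0 and finishes at hour 6.
Lighting stringing cannot begin until venue unlock (finishes hour 6). It runs from hour 6 to 6 + 5 = hour 11.
Linen setting cannot begin until venue unlock (finishes hour 6). It runs from hour 6 to 6 + 1 = hour 7.
After linen setting (finishes hour 7, plus 3-hour gap → hour 10), sound setup can start at hour 10 and finishes at hour 13.
Catering load-in waits on sound setup (finishes hour 13, plus 3-hour gap → hour 16); lighting stringing (finishes hour 11); venue unlock (finishes hour 6). The latest of these is hour 16, which is the earliest catering load-in can start.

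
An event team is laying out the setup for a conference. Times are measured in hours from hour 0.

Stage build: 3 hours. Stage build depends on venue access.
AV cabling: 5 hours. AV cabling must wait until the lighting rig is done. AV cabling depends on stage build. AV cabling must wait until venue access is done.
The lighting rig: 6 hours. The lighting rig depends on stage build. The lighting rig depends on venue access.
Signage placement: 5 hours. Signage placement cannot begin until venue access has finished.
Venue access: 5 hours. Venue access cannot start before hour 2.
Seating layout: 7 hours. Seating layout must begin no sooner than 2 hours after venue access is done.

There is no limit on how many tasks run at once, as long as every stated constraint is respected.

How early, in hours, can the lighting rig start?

Venue access cannot begin until its own release at hour 2. It runs from hour 2 to 2 + 5 = hour 7.
Stage build cannot begin until venue access (finishes hour 7). It runs from hour 7 to 7 + 3 = hour 10.
The lighting rig waits on stage build (finishes hour 10); venue access (finishes hour 7). The latest of these is hour 10, which is the earliest the lighting rig can start.

10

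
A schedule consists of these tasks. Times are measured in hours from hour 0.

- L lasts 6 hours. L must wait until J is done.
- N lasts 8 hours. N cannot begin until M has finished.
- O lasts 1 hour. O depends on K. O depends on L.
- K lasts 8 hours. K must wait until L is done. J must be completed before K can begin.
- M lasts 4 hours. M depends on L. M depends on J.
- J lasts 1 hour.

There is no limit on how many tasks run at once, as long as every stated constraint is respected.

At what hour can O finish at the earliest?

16

Nothing blocks J, so it runs from hour 0 to hour 1.
L cannot begin until J (finishes hour 1). It runs from hour 1 to 1 + 6 = hour 7.
K has to wait for L (finishes hour 7); J (finishes hour 1). The latest of these is hour 7, so K runs hour 7 to 7 + 8 = hour 15.
O has to wait for K (finishes hour 15); L (finishes hour 7). The latest of these is hour 15, so O runs hour 15 to 15 + 1 = hour 16.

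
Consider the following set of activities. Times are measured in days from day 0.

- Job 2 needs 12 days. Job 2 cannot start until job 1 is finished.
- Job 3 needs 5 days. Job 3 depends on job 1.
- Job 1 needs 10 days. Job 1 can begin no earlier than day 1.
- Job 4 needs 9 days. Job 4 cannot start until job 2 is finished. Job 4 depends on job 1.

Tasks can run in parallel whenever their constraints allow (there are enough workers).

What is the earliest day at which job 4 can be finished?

32

Job 1 cannot begin until its own release at day 1. It runs from day 1 to 1 + 10 = day 11.
Job 2 waits on job 1 (finishes day 11), so it starts at day 11 and finishes at 11 + 12 = day 23.
Job 4 has to wait for job 2 (finishes day 23); job 1 (finishes day 11). The latest of these is day 23, so job 4 runs day 23 to 23 + 9 = day 32.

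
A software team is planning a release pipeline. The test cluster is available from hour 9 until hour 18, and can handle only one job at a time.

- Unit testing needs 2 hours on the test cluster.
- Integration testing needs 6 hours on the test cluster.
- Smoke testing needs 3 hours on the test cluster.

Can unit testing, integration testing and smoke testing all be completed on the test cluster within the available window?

No

The test cluster window is 18 − 9 = 9 hours.
Running back to back, the jobs need 2 + 6 + 3 = 11 hours on the test cluster.
Since 11 > 9, they cannot all fit.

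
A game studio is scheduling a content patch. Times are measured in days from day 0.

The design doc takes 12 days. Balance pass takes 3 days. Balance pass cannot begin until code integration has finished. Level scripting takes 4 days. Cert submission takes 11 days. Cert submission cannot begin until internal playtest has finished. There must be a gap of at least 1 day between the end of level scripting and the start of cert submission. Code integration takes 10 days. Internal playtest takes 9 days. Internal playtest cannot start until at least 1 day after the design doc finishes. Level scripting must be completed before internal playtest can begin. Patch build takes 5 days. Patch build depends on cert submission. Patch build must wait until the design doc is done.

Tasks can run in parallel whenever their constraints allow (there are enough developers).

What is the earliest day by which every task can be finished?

Nothing blocks code integration, so it runs from day 0 to day 10.
Balance pass cannot begin until code integration (finishes day 10). It runs from day 10 to 10 + 3 = day 13.
Level scripting has no prerequisites, so it starts at day 0 and finishes at day 4.
Nothing blocks the design doc, so it runs from day 0 to day 12.
Internal playtest needs all of the design doc (finishes day 12, plus 1-day gap → day 13); level scripting (finishes day 4). That puts its earliest start at day 13; it finishes at 13 + 9 = day 22.
Cert submission cannot start until internal playtest (finishes day 22); level scripting (finishes day 4, plus 1-day gap → day 5). The controlling bound is day 22, so cert submission finishes at 22 + 11 = day 33.
For patch build: cert submission (finishes day 33); the design doc (finishes day 12). Taking the maximum gives a start of day 33, and it finishes at 33 + 5 = day 38.
All tasks are finished once the last one completes. Finish times: The design doc at 12, Level scripting at 4, Code integration at 10, Internal playtest at 22, Balance pass at 13, Cert submission at 33, Patch build at 38. The latest is day 38.

38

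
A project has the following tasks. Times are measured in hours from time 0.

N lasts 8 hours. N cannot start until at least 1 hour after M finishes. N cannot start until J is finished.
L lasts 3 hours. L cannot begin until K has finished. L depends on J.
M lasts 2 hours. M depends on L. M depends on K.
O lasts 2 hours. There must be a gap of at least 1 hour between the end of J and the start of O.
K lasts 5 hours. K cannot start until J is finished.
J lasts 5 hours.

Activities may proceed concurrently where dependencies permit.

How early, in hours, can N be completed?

J can start immediately at hour 0; it finishes at hour 5.
K cannot begin until J (finishes hour 5). It runs from hour 5 to 5 + 5 = hour 10.
L cannot start until K (finishes hour 10); J (finishes hour 5). The controlling bound is hour 10, so L finishes at 10 + 3 = hour 13.
M needs all of L (finishes hour 13); K (finishes hour 10). That puts its earliest start at hour 13; it finishes at 13 + 2 = hour 15.
N has to wait for M (finishes hour 15, plus 1-hour gap → hour 16); J (finishes hour 5). The latest of these is hour 16, so N runs hour 16 to 16 + 8 = hour 24.

24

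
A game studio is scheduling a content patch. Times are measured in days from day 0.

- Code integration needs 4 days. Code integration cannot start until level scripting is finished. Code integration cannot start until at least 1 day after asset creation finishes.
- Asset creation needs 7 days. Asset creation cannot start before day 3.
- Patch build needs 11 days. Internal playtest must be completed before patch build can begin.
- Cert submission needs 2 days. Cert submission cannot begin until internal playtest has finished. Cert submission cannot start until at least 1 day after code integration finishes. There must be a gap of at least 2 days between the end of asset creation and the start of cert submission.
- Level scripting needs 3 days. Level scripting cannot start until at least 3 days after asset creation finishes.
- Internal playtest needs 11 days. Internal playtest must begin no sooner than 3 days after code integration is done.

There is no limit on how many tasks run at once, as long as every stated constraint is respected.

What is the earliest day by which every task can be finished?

Asset creation waits on its own release at day 3, so it starts at day 3 and finishes at 3 + 7 = day 10.
After asset creation (finishes day 10, plus 3-day gap → day 13), level scripting can start at day 13 and finishes at day 16.
Code integration cannot start until level scripting (finishes day 16); asset creation (finishes day 10, plus 1-day gap → day 11). The controlling bound is day 16, so code integration finishes at 16 + 4 = day 20.
After code integration (finishes day 20, plus 3-day gap → day 23), internal playtest can start at day 23 and finishes at day 34.
After internal playtest (finishes day 34), patch build can start at day 34 and finishes at day 45.
Cert submission cannot start until internal playtest (finishes day 34); code integration (finishes day 20, plus 1-day gap → day 21); asset creation (finishes day 10, plus 2-day gap → day 12). The controlling bound is day 34, so cert submission finishes at 34 + 2 = day 36.
All tasks are finished once the last one completes. Finish times: Asset creation at 10, Level scripting at 16, Code integration at 20, Internal playtest at 34, Cert submission at 36, Patch build at 45. The latest is day 45.

45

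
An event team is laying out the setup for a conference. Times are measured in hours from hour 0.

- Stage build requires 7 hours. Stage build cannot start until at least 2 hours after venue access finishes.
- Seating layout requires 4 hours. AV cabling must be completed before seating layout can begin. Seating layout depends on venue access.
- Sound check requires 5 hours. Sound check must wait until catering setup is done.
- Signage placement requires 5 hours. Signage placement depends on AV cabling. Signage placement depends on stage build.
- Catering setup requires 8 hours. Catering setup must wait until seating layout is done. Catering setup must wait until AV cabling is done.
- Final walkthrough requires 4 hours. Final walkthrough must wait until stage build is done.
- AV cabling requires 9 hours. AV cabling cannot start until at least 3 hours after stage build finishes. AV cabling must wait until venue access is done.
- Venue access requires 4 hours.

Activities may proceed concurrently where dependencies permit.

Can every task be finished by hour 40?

No

Venue access has no prerequisites, so it starts at hour 0 and finishes at hour 4.
After venue access (finishes hour 4, plus 2-hour gap → hour 6), stage build can start at hour 6 and finishes at hour 13.
Final walkthrough cannot begin until stage build (finishes hour 13). It runs from hour 13 to 13 + 4 = hour 17.
For AV cabling: stage build (finishes hour 13, plus 3-hour gap → hour 16); venue access (finishes hour 4). Taking the maximum gives a start of hour 16, and it finishes at 16 + 9 = hour 25.
Signage placement needs all of AV cabling (finishes hour 25); stage build (finishes hour 13). That puts its earliest start at hour 25; it finishes at 25 + 5 = hour 30.
For seating layout: AV cabling (finishes hour 25); venue access (finishes hour 4). Taking the maximum gives a start of hour 25, and it finishes at 25 + 4 = hour 29.
Catering setup has to wait for seating layout (finishes hour 29); AV cabling (finishes hour 25). The latest of these is hour 29, so catering setup runs hour 29 to 29 + 8 = hour 37.
Sound check cannot begin until catering setup (finishes hour 37). It runs from hour 37 to 37 + 5 = hour 42.
The earliest everything can be done is hour 42, which is after the deadline of 40, so it is not possible.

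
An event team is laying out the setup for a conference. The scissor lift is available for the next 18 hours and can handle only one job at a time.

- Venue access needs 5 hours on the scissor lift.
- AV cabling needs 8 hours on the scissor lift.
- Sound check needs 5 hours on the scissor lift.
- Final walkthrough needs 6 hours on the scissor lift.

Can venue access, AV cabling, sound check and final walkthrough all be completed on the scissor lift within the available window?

Running back to back, the jobs need 5 + 8 + 5 + 6 = 24 hours on the scissor lift.
Since 24 > 18, they cannot all fit.

No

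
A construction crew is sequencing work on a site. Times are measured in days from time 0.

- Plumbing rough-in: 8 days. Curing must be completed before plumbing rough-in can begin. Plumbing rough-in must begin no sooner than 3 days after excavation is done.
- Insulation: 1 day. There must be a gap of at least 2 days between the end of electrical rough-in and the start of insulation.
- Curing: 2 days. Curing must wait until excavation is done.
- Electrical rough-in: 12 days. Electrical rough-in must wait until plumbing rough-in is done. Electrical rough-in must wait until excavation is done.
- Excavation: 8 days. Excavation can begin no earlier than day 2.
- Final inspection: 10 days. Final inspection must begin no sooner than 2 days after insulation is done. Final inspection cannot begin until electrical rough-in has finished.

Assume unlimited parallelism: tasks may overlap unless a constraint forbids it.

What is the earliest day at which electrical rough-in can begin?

21

Excavation cannot begin until its own release at day 2. It runs from day 2 to 2 + 8 = day 10.
After excavation (finishes day 10), curing can start at day 10 and finishes at day 12.
Plumbing rough-in cannot start until curing (finishes day 12); excavation (finishes day 10, plus 3-day gap → day 13). The controlling bound is day 13, so plumbing rough-in finishes at 13 + 8 = day 21.
Electrical rough-in waits on plumbing rough-in (finishes day 21); excavation (finishes day 10). The latest of these is day 21, which is the earliest electrical rough-in can start.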